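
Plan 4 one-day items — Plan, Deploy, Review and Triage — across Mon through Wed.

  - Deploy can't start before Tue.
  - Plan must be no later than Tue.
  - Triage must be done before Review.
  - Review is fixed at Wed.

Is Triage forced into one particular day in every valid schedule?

Triage can be Mon (e.g. Plan=Mon, Triage=Mon, Deploy=Tue, Review=Wed) or Tue (e.g. Review=Wed, Deploy=Tue, Plan=Mon, Triage=Tue).

No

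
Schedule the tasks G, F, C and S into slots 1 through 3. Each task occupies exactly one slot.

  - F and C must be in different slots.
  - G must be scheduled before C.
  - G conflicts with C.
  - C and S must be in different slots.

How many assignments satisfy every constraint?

Splitting on G: it can be 1 (8), 2 (4). Listing each branch's schedules as (F, C, S):
G=1: (1,2,1) (1,2,3) (1,3,1) (1,3,2) (2,3,1) (2,3,2) (3,2,1) (3,2,3) — 8.
G=2: (1,3,1) (1,3,2) (2,3,1) (2,3,2) — 4.
Summing: 8 + 4 = 12.

12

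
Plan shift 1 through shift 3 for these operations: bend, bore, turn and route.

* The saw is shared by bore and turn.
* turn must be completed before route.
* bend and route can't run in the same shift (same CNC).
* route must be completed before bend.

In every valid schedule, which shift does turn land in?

Downstream work caps turn at shift 1.
So turn is pinned to shift 1.

shift 1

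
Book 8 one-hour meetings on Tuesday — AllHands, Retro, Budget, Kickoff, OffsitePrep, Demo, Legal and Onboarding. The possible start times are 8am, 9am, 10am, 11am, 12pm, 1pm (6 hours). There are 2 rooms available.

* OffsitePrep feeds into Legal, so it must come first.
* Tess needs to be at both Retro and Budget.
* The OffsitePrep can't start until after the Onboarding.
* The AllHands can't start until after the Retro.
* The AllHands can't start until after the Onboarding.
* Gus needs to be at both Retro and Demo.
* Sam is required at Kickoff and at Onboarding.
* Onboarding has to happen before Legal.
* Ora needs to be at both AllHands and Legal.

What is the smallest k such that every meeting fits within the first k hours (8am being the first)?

4 hours

The precedence chain requires at least 3 distinct hours.
With at most 2 per hour and 8 meetings, at least 4 hours are needed.
4 works (last occupied hour: 11am): for example AllHands in 9am, Legal in 10am, OffsitePrep in 9am, Onboarding in 8am, Kickoff in 11am, Demo in 11am, Budget in 10am, Retro in 8am.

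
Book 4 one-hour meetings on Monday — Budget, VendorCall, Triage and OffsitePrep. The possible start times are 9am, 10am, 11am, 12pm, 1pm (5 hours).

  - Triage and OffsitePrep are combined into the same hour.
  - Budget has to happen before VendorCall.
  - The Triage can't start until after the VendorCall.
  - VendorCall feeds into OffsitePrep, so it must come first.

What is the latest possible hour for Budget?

Downstream work caps Budget at 11am.
Budget at 11am is achievable: Budget -> 11am; OffsitePrep -> 1pm; VendorCall -> 12pm; Triage -> 1pm.

11am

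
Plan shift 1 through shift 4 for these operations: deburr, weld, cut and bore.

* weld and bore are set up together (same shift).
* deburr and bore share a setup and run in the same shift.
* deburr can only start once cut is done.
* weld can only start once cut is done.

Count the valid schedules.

Splitting on deburr: it can be shift 2 (1), shift 3 (2), shift 4 (3). Listing each branch's schedules as (weld, cut, bore) by shift number:
deburr=shift 2: (2,1,2) — 1.
deburr=shift 3: (3,1,3) (3,2,3) — 2.
deburr=shift 4: (4,1,4) (4,2,4) (4,3,4) — 3.
Summing: 1 + 2 + 3 = 6.

6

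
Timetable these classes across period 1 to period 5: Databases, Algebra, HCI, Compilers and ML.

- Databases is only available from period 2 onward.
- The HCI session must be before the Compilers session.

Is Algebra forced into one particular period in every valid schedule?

Algebra can be period 1 (e.g. ML in period 1; Algebra in period 1; Databases in period 2; HCI in period 1; Compilers in period 2) or period 2 (e.g. Databases=period 2; HCI=period 1; Compilers=period 2; ML=period 1; Algebra=period 2).

No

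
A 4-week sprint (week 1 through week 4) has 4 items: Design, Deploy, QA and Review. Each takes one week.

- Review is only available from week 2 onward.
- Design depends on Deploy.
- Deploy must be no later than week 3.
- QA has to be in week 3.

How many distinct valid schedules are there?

18

Splitting on Design: it can be week 2 (3), week 3 (6), week 4 (9). Listing each branch's schedules as (Deploy, QA, Review) by week number:
Design=week 2: (1,3,2) (1,3,3) (1,3,4) — 3.
Design=week 3: (1,3,2) (1,3,3) (1,3,4) (2,3,2) (2,3,3) (2,3,4) — 6.
Design=week 4: (1,3,2) (1,3,3) (1,3,4) (2,3,2) (2,3,3) (2,3,4) (3,3,2) (3,3,3) (3,3,4) — 9.
Summing: 3 + 6 + 9 = 18.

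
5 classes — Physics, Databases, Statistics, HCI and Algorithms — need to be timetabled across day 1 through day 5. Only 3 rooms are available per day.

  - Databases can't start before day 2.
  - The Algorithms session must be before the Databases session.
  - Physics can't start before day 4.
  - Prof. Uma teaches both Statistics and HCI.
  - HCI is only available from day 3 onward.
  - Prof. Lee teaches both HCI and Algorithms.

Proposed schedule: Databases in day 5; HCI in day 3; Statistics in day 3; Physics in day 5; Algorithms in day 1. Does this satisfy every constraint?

No — it violates: Prof. Uma teaches both Statistics and HCI

The Algorithms session must be before the Databases session — holds.
Prof. Uma teaches both Statistics and HCI — violated.
Prof. Lee teaches both HCI and Algorithms — holds.
Only 3 rooms are available per day — holds.
HCI is only available from day 3 onward — holds.
Physics can't start before day 4 — holds.
Databases can't start before day 2 — holds.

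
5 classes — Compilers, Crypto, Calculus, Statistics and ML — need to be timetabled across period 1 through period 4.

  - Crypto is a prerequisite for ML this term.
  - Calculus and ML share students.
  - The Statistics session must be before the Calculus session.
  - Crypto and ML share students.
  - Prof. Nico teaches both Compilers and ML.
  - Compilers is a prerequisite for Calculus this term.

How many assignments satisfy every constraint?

37

Splitting on Compilers: it can be period 1 (22), period 2 (12), period 3 (3). Listing each branch's schedules as (Crypto, Calculus, Statistics, ML) by period number:
Compilers=period 1: (1,2,1,3) (1,2,1,4) (1,3,1,2) (1,3,1,4) (1,3,2,2) (1,3,2,4) (1,4,1,2) (1,4,1,3) (1,4,2,2) (1,4,2,3) (1,4,3,2) (1,4,3,3) (2,2,1,3) (2,2,1,4) (2,3,1,4) (2,3,2,4) (2,4,1,3) (2,4,2,3) (2,4,3,3) (3,2,1,4) (3,3,1,4) (3,3,2,4) — 22.
Compilers=period 2: (1,3,1,4) (1,3,2,4) (1,4,1,3) (1,4,2,3) (1,4,3,3) (2,3,1,4) (2,3,2,4) (2,4,1,3) (2,4,2,3) (2,4,3,3) (3,3,1,4) (3,3,2,4) — 12.
Compilers=period 3: (1,4,1,2) (1,4,2,2) (1,4,3,2) — 3.
Summing: 22 + 12 + 3 = 37.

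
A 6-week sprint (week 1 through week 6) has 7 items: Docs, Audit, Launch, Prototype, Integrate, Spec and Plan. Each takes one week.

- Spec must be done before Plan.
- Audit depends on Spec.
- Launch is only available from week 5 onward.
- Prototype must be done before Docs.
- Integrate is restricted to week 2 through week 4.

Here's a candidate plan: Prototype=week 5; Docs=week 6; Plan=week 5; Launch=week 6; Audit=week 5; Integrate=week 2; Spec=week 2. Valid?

Yes

Audit depends on Spec — holds.
Spec must be done before Plan — holds.
Integrate is restricted to week 2 through week 4 — holds.
Prototype must be done before Docs — holds.
Launch is only available from week 5 onward — holds.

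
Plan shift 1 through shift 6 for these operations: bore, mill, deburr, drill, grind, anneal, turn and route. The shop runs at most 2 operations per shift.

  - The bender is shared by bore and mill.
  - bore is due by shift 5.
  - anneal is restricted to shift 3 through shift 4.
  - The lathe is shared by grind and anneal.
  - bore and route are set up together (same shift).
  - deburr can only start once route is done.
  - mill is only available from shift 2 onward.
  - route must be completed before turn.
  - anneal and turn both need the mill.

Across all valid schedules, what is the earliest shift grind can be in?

grind at shift 1 is achievable: grind -> shift 1, deburr -> shift 4, drill -> shift 1, turn -> shift 4, mill -> shift 3, anneal -> shift 3, route -> shift 2, bore -> shift 2.

shift 1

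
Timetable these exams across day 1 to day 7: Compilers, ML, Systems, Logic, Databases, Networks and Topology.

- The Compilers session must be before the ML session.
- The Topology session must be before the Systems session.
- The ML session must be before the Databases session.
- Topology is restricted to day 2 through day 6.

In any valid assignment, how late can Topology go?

Topology is available from day 2; Topology's own window allows nothing later than day 6.
Topology at day 6 is achievable: Topology=day 6; Compilers=day 1; Databases=day 3; Logic=day 1; ML=day 2; Systems=day 7; Networks=day 1.

day 6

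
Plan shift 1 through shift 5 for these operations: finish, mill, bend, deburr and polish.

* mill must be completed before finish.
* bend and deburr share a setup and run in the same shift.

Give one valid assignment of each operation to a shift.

polish in shift 1, mill in shift 1, finish in shift 2, deburr in shift 1, bend in shift 1

Checking: mill(shift 1) before finish(shift 2); bend = deburr = shift 1.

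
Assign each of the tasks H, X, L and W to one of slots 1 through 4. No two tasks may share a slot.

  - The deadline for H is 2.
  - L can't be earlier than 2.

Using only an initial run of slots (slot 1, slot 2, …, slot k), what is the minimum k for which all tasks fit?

4 slots

With at most 1 per slot and 4 tasks, at least 4 slots are needed.
L can't be placed before 2, so the schedule must run through at least slot 2.
4 works (last occupied slot: 4): for example W in 4; L in 2; H in 1; X in 3.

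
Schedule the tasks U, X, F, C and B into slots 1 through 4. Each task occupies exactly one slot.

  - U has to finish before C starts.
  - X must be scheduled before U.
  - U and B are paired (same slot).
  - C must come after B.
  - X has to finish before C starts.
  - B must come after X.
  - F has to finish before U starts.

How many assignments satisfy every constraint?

Splitting on U: it can be 2 (2), 3 (4). Listing each branch's schedules as (X, F, C, B):
U=2: (1,1,3,2) (1,1,4,2) — 2.
U=3: (1,1,4,3) (1,2,4,3) (2,1,4,3) (2,2,4,3) — 4.
Summing: 2 + 4 = 6.

6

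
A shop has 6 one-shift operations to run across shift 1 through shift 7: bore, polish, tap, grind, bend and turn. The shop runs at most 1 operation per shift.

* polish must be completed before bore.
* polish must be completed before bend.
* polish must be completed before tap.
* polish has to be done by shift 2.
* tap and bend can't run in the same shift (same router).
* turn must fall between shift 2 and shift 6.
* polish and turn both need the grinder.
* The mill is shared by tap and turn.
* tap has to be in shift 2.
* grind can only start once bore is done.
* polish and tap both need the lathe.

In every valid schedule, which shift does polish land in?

shift 1

polish's window is shift 1–shift 2.
tap is fixed at shift 2, and polish can't share a shift with tap.
So polish must be shift 1.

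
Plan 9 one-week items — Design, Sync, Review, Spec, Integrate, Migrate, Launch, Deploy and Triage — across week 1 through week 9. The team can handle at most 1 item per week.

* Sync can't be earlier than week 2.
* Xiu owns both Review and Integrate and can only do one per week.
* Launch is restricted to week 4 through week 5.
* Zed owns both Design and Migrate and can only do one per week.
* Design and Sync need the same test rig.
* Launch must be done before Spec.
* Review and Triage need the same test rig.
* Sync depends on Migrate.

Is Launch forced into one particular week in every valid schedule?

No

Launch can be week 4 (e.g. Triage -> week 9; Review -> week 6; Sync -> week 2; Deploy -> week 8; Design -> week 3; Spec -> week 5; Launch -> week 4; Migrate -> week 1; Integrate -> week 7) or week 5 (e.g. Design -> week 3, Deploy -> week 8, Triage -> week 9, Launch -> week 5, Sync -> week 2, Review -> week 4, Integrate -> week 7, Spec -> week 6, Migrate -> week 1).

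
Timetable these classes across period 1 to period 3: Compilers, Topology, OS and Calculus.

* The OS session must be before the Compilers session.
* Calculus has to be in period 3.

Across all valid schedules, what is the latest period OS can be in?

Downstream work caps OS at period 2.
OS at period 2 is achievable: Calculus -> period 3, OS -> period 2, Compilers -> period 3, Topology -> period 1.

period 2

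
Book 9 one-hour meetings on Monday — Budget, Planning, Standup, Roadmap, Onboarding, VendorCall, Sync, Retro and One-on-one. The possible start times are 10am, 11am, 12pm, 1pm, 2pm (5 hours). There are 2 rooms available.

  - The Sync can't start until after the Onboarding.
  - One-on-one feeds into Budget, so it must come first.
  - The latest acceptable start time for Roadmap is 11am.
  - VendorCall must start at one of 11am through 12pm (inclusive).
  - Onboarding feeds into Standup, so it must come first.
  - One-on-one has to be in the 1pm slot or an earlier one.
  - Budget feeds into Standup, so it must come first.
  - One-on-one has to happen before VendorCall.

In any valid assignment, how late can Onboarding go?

1pm

Downstream work caps Onboarding at 1pm.
Onboarding at 1pm is achievable: Roadmap=10am; Planning=12pm; VendorCall=11am; Retro=12pm; Budget=11am; Sync=2pm; Onboarding=1pm; One-on-one=10am; Standup=2pm.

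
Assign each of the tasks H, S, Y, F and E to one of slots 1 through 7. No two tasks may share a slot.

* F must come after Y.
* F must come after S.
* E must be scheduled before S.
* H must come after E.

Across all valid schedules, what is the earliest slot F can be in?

Precedence pushes F to at least 3.
F at 4 is achievable: H -> 5; Y -> 3; S -> 2; E -> 1; F -> 4.
Nothing earlier works — the capacity limit rule out every slot before 4.

4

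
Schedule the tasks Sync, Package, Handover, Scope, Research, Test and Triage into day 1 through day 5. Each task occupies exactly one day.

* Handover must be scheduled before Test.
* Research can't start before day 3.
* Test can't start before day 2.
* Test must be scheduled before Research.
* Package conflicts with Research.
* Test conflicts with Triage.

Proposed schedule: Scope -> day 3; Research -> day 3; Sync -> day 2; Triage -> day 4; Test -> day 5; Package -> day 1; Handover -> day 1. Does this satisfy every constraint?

No. Test must be scheduled before Research is not satisfied.

Test conflicts with Triage — holds.
Handover must be scheduled before Test — holds.
Test can't start before day 2 — holds.
Test must be scheduled before Research — violated.
Research can't start before day 3 — holds.
Package conflicts with Research — holds.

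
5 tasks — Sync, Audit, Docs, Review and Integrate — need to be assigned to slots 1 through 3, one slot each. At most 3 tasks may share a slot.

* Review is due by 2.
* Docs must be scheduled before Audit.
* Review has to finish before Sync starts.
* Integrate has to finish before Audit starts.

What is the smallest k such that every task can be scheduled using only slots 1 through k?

2 slots

The precedence chain requires at least 2 distinct slots.
With at most 3 per slot and 5 tasks, at least 2 slots are needed.
2 works (last occupied slot: 2): for example Docs=1, Audit=2, Integrate=1, Review=1, Sync=2.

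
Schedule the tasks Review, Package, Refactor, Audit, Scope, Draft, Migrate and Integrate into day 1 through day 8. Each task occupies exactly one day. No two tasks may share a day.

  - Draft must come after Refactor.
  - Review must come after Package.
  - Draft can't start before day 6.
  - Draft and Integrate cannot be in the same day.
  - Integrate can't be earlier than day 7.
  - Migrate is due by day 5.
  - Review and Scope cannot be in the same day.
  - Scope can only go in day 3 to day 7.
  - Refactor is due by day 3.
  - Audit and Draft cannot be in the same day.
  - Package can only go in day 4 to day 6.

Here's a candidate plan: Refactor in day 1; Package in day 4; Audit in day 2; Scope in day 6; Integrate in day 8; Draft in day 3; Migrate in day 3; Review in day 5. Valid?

Refactor is due by day 3 — holds.
Scope can only go in day 3 to day 7 — holds.
No two tasks may share a day — violated.
Draft must come after Refactor — holds.
Migrate is due by day 5 — holds.
Draft can't start before day 6 — violated.
Package can only go in day 4 to day 6 — holds.
Draft and Integrate cannot be in the same day — holds.
Review must come after Package — holds.
Review and Scope cannot be in the same day — holds.
Audit and Draft cannot be in the same day — holds.
Integrate can't be earlier than day 7 — holds.

No — it violates: Draft can't start before day 6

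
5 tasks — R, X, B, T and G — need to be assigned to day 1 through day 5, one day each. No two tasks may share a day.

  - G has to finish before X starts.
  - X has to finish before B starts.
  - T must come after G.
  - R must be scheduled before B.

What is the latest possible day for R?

day 4

Downstream work caps R at day 4.
R at day 4 is achievable: B -> day 5; G -> day 1; T -> day 3; X -> day 2; R -> day 4.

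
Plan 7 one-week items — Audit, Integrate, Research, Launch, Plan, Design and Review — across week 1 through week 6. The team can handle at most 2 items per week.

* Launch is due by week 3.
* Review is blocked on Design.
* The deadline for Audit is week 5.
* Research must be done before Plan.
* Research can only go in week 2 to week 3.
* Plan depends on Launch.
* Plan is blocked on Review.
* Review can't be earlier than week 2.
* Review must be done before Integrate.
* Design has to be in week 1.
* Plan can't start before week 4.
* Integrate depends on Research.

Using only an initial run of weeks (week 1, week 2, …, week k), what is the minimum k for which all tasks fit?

4 weeks

The precedence chain requires at least 3 distinct weeks.
With at most 2 per week and 7 tasks, at least 4 weeks are needed.
Plan can't be placed before week 4, so the schedule must run through at least week 4.
4 works (last occupied week: week 4): for example Integrate in week 3, Design in week 1, Launch in week 1, Plan in week 4, Review in week 2, Research in week 2, Audit in week 3.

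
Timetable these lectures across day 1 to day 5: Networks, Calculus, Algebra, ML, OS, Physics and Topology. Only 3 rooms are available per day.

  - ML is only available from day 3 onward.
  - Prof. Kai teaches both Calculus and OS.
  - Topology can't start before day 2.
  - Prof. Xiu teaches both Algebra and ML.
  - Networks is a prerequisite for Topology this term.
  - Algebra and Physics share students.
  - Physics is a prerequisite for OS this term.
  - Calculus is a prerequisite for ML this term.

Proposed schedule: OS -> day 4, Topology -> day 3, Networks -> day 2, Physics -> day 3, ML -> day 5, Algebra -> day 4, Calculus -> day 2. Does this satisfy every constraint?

Yes

Only 3 rooms are available per day — holds.
ML is only available from day 3 onward — holds.
Physics is a prerequisite for OS this term — holds.
Calculus is a prerequisite for ML this term — holds.
Prof. Kai teaches both Calculus and OS — holds.
Networks is a prerequisite for Topology this term — holds.
Algebra and Physics share students — holds.
Prof. Xiu teaches both Algebra and ML — holds.
Topology can't start before day 2 — holds.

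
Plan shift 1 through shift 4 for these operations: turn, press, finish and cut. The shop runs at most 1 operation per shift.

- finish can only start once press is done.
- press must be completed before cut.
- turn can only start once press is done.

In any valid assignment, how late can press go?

Downstream work caps press at shift 3.
press at shift 1 is achievable: turn in shift 2, press in shift 1, finish in shift 3, cut in shift 4.
Nothing later works — the capacity limit rule out every shift after shift 1.

shift 1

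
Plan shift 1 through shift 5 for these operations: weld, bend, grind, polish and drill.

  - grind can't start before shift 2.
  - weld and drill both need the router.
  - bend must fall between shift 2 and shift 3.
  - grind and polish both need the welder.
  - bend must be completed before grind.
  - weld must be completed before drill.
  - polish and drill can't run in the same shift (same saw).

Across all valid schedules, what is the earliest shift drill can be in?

Precedence pushes drill to at least shift 2.
drill at shift 2 is achievable: weld -> shift 1, polish -> shift 1, bend -> shift 2, grind -> shift 3, drill -> shift 2.

shift 2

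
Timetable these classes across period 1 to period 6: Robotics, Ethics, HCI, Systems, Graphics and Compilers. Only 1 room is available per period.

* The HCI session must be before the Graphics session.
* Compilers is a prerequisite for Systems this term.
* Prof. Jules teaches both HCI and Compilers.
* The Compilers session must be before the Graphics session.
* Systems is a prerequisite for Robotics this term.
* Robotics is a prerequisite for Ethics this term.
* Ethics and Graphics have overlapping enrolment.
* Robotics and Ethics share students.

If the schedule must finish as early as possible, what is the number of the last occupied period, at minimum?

The precedence chain requires at least 4 distinct periods.
With at most 1 per period and 6 classes, at least 6 periods are needed.
6 works (last occupied period: period 6): for example Graphics -> period 5, HCI -> period 4, Systems -> period 2, Robotics -> period 3, Compilers -> period 1, Ethics -> period 6.

period 6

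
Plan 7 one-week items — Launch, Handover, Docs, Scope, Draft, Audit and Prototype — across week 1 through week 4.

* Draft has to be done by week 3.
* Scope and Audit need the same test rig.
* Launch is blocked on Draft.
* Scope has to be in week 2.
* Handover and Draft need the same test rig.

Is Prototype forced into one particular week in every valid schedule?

Prototype can be week 1 (e.g. Audit=week 1, Prototype=week 1, Scope=week 2, Handover=week 2, Launch=week 2, Draft=week 1, Docs=week 1) or week 2 (e.g. Prototype -> week 2; Launch -> week 2; Scope -> week 2; Docs -> week 1; Draft -> week 1; Handover -> week 2; Audit -> week 1).

No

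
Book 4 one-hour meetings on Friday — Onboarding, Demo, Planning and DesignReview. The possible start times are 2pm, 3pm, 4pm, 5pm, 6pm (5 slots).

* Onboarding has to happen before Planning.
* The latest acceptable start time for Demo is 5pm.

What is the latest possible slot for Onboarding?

5pm

Downstream work caps Onboarding at 5pm.
Onboarding at 5pm is achievable: Demo=2pm, Planning=6pm, Onboarding=5pm, DesignReview=2pm.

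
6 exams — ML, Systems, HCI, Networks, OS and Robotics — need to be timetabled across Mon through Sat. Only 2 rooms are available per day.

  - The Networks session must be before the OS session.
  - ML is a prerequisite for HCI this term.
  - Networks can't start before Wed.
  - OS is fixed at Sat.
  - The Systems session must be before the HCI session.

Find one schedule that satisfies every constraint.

Systems in Mon, ML in Mon, HCI in Tue, Robotics in Tue, Networks in Wed, OS in Sat

Checking: ML(Mon) before HCI(Tue); Networks(Wed) before OS(Sat); Systems(Mon) before HCI(Tue); OS=Sat in [Sat,Sat]; Networks=Wed in [Wed,Sat]; max 2 per day (cap 2).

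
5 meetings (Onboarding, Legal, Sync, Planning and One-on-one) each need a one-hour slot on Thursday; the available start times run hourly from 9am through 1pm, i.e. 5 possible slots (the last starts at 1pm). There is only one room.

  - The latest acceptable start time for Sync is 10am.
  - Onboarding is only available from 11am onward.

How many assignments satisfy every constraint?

Splitting on Onboarding: it can be 11am (12), 12pm (12), 1pm (12). Listing each branch's schedules as (Legal, Sync, Planning, One-on-one):
Onboarding=11am: (9am,10am,12pm,1pm) (9am,10am,1pm,12pm) (10am,9am,12pm,1pm) (10am,9am,1pm,12pm) (12pm,9am,10am,1pm) (12pm,9am,1pm,10am) (12pm,10am,9am,1pm) (12pm,10am,1pm,9am) (1pm,9am,10am,12pm) (1pm,9am,12pm,10am) (1pm,10am,9am,12pm) (1pm,10am,12pm,9am) — 12.
Onboarding=12pm: (9am,10am,11am,1pm) (9am,10am,1pm,11am) (10am,9am,11am,1pm) (10am,9am,1pm,11am) (11am,9am,10am,1pm) (11am,9am,1pm,10am) (11am,10am,9am,1pm) (11am,10am,1pm,9am) (1pm,9am,10am,11am) (1pm,9am,11am,10am) (1pm,10am,9am,11am) (1pm,10am,11am,9am) — 12.
Onboarding=1pm: (9am,10am,11am,12pm) (9am,10am,12pm,11am) (10am,9am,11am,12pm) (10am,9am,12pm,11am) (11am,9am,10am,12pm) (11am,9am,12pm,10am) (11am,10am,9am,12pm) (11am,10am,12pm,9am) (12pm,9am,10am,11am) (12pm,9am,11am,10am) (12pm,10am,9am,11am) (12pm,10am,11am,9am) — 12.
Summing: 12 + 12 + 12 = 36.

36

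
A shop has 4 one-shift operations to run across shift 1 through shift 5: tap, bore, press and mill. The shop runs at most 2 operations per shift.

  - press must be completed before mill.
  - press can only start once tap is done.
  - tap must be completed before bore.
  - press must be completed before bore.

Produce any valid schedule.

press in shift 2; mill in shift 3; bore in shift 3; tap in shift 1

Checking: press(shift 2) before bore(shift 3); press(shift 2) before mill(shift 3); tap(shift 1) before bore(shift 3); tap(shift 1) before press(shift 2); max 2 per shift (cap 2).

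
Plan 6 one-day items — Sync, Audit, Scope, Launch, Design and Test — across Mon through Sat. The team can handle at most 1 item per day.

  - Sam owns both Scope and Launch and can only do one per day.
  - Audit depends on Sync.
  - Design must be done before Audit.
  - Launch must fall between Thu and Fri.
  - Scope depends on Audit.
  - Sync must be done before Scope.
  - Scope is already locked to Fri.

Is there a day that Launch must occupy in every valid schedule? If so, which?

Thu

Launch's window is Thu–Fri.
Scope is fixed at Fri, and Launch can't share a day with Scope.
So Launch must be Thu.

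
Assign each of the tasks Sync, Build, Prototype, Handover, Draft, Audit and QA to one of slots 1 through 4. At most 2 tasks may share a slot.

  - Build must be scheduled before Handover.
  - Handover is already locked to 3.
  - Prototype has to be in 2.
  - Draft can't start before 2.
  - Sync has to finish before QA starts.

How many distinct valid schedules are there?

29

Splitting on Sync: it can be 1 (18), 2 (6), 3 (5). Listing each branch's schedules as (Build, Prototype, Handover, Draft, Audit, QA):
Sync=1: (1,2,3,2,3,4) (1,2,3,2,4,3) (1,2,3,2,4,4) (1,2,3,3,2,4) (1,2,3,3,4,2) (1,2,3,3,4,4) (1,2,3,4,2,3) (1,2,3,4,2,4) (1,2,3,4,3,2) (1,2,3,4,3,4) (1,2,3,4,4,2) (1,2,3,4,4,3) (2,2,3,3,1,4) (2,2,3,3,4,4) (2,2,3,4,1,3) (2,2,3,4,1,4) (2,2,3,4,3,4) (2,2,3,4,4,3) — 18.
Sync=2: (1,2,3,3,1,4) (1,2,3,3,4,4) (1,2,3,4,1,3) (1,2,3,4,1,4) (1,2,3,4,3,4) (1,2,3,4,4,3) — 6.
Sync=3: (1,2,3,2,1,4) (1,2,3,2,4,4) (1,2,3,4,1,4) (1,2,3,4,2,4) (2,2,3,4,1,4) — 5.
Summing: 18 + 6 + 5 = 29.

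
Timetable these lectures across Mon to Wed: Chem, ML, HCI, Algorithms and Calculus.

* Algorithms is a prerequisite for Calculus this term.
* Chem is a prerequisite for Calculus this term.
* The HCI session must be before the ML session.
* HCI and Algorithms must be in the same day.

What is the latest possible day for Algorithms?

Tue

Downstream work caps Algorithms at Tue.
Algorithms at Tue is achievable: Chem -> Mon, Calculus -> Wed, Algorithms -> Tue, ML -> Wed, HCI -> Tue.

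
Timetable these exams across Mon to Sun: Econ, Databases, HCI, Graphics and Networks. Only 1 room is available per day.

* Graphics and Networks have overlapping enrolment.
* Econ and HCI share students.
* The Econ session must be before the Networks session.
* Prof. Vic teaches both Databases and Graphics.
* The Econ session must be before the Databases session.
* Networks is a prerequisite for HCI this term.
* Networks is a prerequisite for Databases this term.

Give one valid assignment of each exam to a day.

HCI -> Thu; Graphics -> Fri; Econ -> Mon; Networks -> Tue; Databases -> Wed

Checking: Networks(Tue) before Databases(Wed); Econ(Mon) before Networks(Tue); Econ(Mon) before Databases(Wed); Networks(Tue) before HCI(Thu); Graphics(Fri) != Networks(Tue); Econ(Mon) != HCI(Thu); Databases(Wed) != Graphics(Fri); max 1 per day (cap 1).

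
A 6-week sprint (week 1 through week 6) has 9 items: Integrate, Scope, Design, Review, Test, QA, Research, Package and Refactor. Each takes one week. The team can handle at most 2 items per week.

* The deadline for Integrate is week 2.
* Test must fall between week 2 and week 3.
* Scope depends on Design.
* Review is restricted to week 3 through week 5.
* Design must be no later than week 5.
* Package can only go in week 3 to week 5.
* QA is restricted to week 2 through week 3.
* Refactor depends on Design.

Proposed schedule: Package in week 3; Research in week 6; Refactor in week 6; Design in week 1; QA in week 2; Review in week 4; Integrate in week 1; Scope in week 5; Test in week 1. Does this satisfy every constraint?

No. Test must fall between week 2 and week 3 is not satisfied.

The team can handle at most 2 items per week — violated.
QA is restricted to week 2 through week 3 — holds.
Design must be no later than week 5 — holds.
Scope depends on Design — holds.
The deadline for Integrate is week 2 — holds.
Package can only go in week 3 to week 5 — holds.
Test must fall between week 2 and week 3 — violated.
Review is restricted to week 3 through week 5 — holds.
Refactor depends on Design — holds.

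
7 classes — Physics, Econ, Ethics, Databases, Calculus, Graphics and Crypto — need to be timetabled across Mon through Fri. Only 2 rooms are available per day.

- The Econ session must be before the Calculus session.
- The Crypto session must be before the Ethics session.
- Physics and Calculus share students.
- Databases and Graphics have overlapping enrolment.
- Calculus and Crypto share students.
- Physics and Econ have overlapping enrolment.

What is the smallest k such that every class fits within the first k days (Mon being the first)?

The precedence chain requires at least 2 distinct days.
With at most 2 per day and 7 classes, at least 4 days are needed.
4 works (last occupied day: Thu): for example Econ=Mon; Physics=Wed; Calculus=Tue; Ethics=Tue; Graphics=Thu; Databases=Wed; Crypto=Mon.

4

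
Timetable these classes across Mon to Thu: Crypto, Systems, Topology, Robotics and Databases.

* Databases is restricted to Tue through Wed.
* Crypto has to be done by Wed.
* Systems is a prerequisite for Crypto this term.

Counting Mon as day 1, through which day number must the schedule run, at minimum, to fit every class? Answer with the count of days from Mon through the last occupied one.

The precedence chain requires at least 2 distinct days.
2 works (last occupied day: Tue): for example Crypto -> Tue; Robotics -> Mon; Databases -> Tue; Topology -> Mon; Systems -> Mon.

2 days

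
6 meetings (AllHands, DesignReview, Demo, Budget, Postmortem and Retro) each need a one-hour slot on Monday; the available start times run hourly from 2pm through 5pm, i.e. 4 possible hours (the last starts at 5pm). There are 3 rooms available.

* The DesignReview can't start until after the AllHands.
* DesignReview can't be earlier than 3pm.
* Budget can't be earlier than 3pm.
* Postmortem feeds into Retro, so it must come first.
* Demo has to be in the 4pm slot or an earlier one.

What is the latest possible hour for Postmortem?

4pm

Downstream work caps Postmortem at 4pm.
Postmortem at 4pm is achievable: Retro -> 5pm; AllHands -> 2pm; Demo -> 2pm; DesignReview -> 3pm; Budget -> 3pm; Postmortem -> 4pm.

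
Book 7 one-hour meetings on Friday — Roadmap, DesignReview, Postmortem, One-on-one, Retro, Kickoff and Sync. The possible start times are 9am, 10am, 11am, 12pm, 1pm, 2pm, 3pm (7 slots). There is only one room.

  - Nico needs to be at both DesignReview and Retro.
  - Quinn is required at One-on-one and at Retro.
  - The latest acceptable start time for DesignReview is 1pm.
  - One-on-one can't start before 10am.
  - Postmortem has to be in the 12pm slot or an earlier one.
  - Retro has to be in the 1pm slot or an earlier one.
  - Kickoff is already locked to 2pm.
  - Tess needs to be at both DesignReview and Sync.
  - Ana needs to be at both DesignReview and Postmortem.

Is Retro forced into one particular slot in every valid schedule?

No

Retro can be 9am (e.g. Kickoff=2pm, One-on-one=12pm, Roadmap=1pm, Postmortem=10am, Retro=9am, Sync=3pm, DesignReview=11am) or 10am (e.g. Kickoff=2pm, Sync=3pm, DesignReview=11am, Roadmap=1pm, Postmortem=9am, Retro=10am, One-on-one=12pm).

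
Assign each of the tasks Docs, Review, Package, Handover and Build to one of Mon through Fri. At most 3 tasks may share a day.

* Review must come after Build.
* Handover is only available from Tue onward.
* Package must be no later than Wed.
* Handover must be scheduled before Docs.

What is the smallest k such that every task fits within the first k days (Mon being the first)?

The precedence chain requires at least 2 distinct days.
With at most 3 per day and 5 tasks, at least 2 days are needed.
Propagating the time windows through the other constraints, Docs can't land before Wed — that is day 3 counting from Mon — so the schedule must run through at least 3 days.
3 works (last occupied day: Wed): for example Package=Mon, Handover=Tue, Review=Tue, Build=Mon, Docs=Wed.

3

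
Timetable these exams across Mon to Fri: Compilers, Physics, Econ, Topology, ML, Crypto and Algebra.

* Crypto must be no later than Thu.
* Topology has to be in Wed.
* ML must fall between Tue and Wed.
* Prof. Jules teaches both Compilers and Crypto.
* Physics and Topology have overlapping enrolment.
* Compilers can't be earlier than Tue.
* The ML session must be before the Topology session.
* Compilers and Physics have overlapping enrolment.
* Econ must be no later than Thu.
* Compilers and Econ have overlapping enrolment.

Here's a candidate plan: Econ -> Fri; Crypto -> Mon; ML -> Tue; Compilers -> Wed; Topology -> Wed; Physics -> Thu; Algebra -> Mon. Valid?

Invalid. Econ must be no later than Thu.

Econ must be no later than Thu — violated.
Compilers can't be earlier than Tue — holds.
Prof. Jules teaches both Compilers and Crypto — holds.
Physics and Topology have overlapping enrolment — holds.
Crypto must be no later than Thu — holds.
Compilers and Econ have overlapping enrolment — holds.
Compilers and Physics have overlapping enrolment — holds.
ML must fall between Tue and Wed — holds.
The ML session must be before the Topology session — holds.
Topology has to be in Wed — holds.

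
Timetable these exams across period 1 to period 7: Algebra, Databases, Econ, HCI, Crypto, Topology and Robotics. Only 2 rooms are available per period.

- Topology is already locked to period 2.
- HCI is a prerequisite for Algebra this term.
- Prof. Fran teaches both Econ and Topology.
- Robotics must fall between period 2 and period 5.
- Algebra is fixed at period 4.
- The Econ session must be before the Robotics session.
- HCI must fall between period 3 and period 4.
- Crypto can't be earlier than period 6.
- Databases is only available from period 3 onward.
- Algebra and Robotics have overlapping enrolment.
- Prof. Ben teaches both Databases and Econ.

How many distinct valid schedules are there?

Splitting on Databases: it can be period 3 (6), period 4 (8), period 5 (10), period 6 (10), period 7 (10). Listing each branch's schedules as (Algebra, Econ, HCI, Crypto, Topology, Robotics) by period number:
Databases=period 3: (4,1,3,6,2,2) (4,1,3,6,2,5) (4,1,3,7,2,2) (4,1,3,7,2,5) (4,4,3,6,2,5) (4,4,3,7,2,5) — 6.
Databases=period 4: (4,1,3,6,2,2) (4,1,3,6,2,3) (4,1,3,6,2,5) (4,1,3,7,2,2) (4,1,3,7,2,3) (4,1,3,7,2,5) (4,3,3,6,2,5) (4,3,3,7,2,5) — 8.
Databases=period 5: (4,1,3,6,2,2) (4,1,3,6,2,3) (4,1,3,6,2,5) (4,1,3,7,2,2) (4,1,3,7,2,3) (4,1,3,7,2,5) (4,3,3,6,2,5) (4,3,3,7,2,5) (4,4,3,6,2,5) (4,4,3,7,2,5) — 10.
Databases=period 6: (4,1,3,6,2,2) (4,1,3,6,2,3) (4,1,3,6,2,5) (4,1,3,7,2,2) (4,1,3,7,2,3) (4,1,3,7,2,5) (4,3,3,6,2,5) (4,3,3,7,2,5) (4,4,3,6,2,5) (4,4,3,7,2,5) — 10.
Databases=period 7: (4,1,3,6,2,2) (4,1,3,6,2,3) (4,1,3,6,2,5) (4,1,3,7,2,2) (4,1,3,7,2,3) (4,1,3,7,2,5) (4,3,3,6,2,5) (4,3,3,7,2,5) (4,4,3,6,2,5) (4,4,3,7,2,5) — 10.
Summing: 6 + 8 + 10 + 10 + 10 = 44.

44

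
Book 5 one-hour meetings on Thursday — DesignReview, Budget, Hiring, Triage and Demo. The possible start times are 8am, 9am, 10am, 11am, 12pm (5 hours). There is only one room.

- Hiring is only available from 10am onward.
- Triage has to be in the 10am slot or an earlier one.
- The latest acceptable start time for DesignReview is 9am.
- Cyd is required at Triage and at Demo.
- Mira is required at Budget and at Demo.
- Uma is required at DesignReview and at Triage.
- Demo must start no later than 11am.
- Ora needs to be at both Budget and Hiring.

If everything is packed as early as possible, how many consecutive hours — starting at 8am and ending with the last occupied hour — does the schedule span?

5

With at most 1 per hour and 5 meetings, at least 5 hours are needed.
Hiring can't be placed before 10am — that is hour 3 counting from 8am — so the schedule must run through at least 3 hours.
5 works (last occupied hour: 12pm): for example Triage=9am; Demo=11am; Budget=12pm; Hiring=10am; DesignReview=8am.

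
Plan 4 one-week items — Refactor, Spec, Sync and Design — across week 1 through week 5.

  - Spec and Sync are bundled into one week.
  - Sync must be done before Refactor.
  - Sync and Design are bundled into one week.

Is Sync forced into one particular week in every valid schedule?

Sync can be week 1 (e.g. Refactor=week 2; Design=week 1; Sync=week 1; Spec=week 1) or week 2 (e.g. Sync in week 2, Spec in week 2, Design in week 2, Refactor in week 3).

No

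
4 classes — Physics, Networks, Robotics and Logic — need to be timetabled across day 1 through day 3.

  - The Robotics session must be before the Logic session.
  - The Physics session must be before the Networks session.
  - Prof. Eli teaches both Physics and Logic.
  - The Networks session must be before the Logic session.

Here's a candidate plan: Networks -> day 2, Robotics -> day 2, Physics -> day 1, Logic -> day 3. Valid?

Yes

The Physics session must be before the Networks session — holds.
Prof. Eli teaches both Physics and Logic — holds.
The Networks session must be before the Logic session — holds.
The Robotics session must be before the Logic session — holds.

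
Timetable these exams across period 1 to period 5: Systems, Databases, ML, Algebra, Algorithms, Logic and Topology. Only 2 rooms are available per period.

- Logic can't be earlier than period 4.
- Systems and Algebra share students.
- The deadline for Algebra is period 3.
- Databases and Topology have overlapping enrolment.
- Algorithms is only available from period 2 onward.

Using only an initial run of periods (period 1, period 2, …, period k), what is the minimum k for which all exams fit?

With at most 2 per period and 7 exams, at least 4 periods are needed.
Logic can't be placed before period 4, so the schedule must run through at least period 4.
4 works (last occupied period: period 4): for example Algorithms=period 2, ML=period 3, Systems=period 2, Topology=period 3, Algebra=period 1, Logic=period 4, Databases=period 1.

4 periods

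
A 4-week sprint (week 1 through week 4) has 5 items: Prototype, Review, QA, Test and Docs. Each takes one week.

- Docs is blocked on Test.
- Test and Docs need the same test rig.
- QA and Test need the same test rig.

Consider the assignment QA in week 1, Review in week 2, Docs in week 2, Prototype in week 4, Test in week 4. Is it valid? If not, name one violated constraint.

Invalid. Docs is blocked on Test.

Docs is blocked on Test — violated.
Test and Docs need the same test rig — holds.
QA and Test need the same test rig — holds.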